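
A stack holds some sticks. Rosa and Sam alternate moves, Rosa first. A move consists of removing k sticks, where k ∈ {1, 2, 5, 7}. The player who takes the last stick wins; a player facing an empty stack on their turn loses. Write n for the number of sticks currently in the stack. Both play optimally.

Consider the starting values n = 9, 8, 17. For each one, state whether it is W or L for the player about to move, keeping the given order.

Positions with no move are L. A position that does have a move is losing for the player to move precisely when every available move leads to a winning position for the opponent. Fill in the labels:
n=0: no move → L
n=1: can move to 0, which is L ⇒ W
n=2: can move to 0, which is L ⇒ W
n=3: moves to 2(W), 1(W); every one is W ⇒ L
n=4: can move to 3, which is L ⇒ W
n=5: can move to 3, which is L ⇒ W
n=6: moves to 5(W), 4(W), 1(W); every one is W ⇒ L
n=7: can move to 6, which is L ⇒ W
n=8: can move to 6, which is L ⇒ W
n=9: moves to 8(W), 7(W), 4(W), 2(W); every one is W ⇒ L
n=10: can move to 9, which is L ⇒ W
n=11: can move to 9, which is L ⇒ W
n=12: moves to 11(W), 10(W), 7(W), 5(W); every one is W ⇒ L
n=13: can move to 12, which is L ⇒ W
n=14: can move to 12, which is L ⇒ W
n=15: moves to 14(W), 13(W), 10(W), 8(W); every one is W ⇒ L
n=16: can move to 15, which is L ⇒ W
n=17: can move to 15, which is L ⇒ W

9: L, 8: W, 17: W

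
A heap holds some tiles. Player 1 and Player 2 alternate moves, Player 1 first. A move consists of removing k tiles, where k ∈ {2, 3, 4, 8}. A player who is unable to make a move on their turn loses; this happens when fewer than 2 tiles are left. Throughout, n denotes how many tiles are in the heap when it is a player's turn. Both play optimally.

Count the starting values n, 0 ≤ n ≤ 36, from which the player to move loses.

Positions with no move are L. A position that does have a move is losing for the player to move precisely when every available move leads to a winning position for the opponent. Fill in the labels:
n=0: no move → L
n=1: no move → L
n=2: reaches L-position 0 → W
n=3: reaches L-position 1 → W
n=4: reaches L-position 1 → W
n=5: reaches L-position 1 → W
n=6: only reaches 4(W), 3(W), 2(W), all W → L
n=7: only reaches 5(W), 4(W), 3(W), all W → L
n=8: reaches L-position 6 → W
n=9: reaches L-position 7 → W
n=10: reaches L-position 7 → W
n=11: reaches L-position 7 → W
n=12: only reaches 10(W), 9(W), 8(W), 4(W), all W → L
n=13: only reaches 11(W), 10(W), 9(W), 5(W), all W → L
n=14: reaches L-position 12 → W
n=15: reaches L-position 13 → W
n=16: reaches L-position 13 → W
n=17: reaches L-position 13 → W
n=18: only reaches 16(W), 15(W), 14(W), 10(W), all W → L
n=19: only reaches 17(W), 16(W), 15(W), 11(W), all W → L
n=20: reaches L-position 18 → W
n=21: reaches L-position 19 → W
n=22: reaches L-position 19 → W
n=23: reaches L-position 19 → W
n=24: only reaches 22(W), 21(W), 20(W), 16(W), all W → L
n=25: only reaches 23(W), 22(W), 21(W), 17(W), all W → L
n=26: reaches L-position 24 → W
n=27: reaches L-position 25 → W
n=28: reaches L-position 25 → W
n=29: reaches L-position 25 → W
n=30: only reaches 28(W), 27(W), 26(W), 22(W), all W → L
n=31: only reaches 29(W), 28(W), 27(W), 23(W), all W → L
n=32: reaches L-position 30 → W
n=33: reaches L-position 31 → W
n=34: reaches L-position 31 → W
n=35: reaches L-position 31 → W
n=36: only reaches 34(W), 33(W), 32(W), 28(W), all W → L
L entries with 0 ≤ n ≤ 36: n = 0, 1, 6, 7, 12, 13, 18, 19, 24, 25, 30, 31, 36; that makes 13.

13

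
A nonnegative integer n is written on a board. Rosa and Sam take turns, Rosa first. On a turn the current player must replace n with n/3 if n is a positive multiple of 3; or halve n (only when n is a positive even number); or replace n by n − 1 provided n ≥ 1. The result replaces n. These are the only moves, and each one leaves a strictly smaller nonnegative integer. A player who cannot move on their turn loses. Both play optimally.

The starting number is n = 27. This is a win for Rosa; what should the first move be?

Compute win/loss labels from the base case upward. A position with no move is L. Any other position is W if it can reach an L in one move, else L.
n=0: no move → L
n=1: →0(L), so W
n=2: →1(W) only, which is W, so L
n=3: →2(L), so W
n=4: →2(L), so W
n=5: →4(W) only, which is W, so L
n=6: →2(L), so W
n=7: →6(W) only, which is W, so L
n=8: →7(L), so W
n=9: →3(W), 8(W) — all W, so L
n=10: →5(L), so W
n=11: →10(W) only, which is W, so L
n=12: →11(L), so W
n=13: →12(W) only, which is W, so L
n=14: →7(L), so W
n=15: →5(L), so W
n=16: →8(W), 15(W) — all W, so L
n=17: →16(L), so W
n=18: →9(L), so W
n=19: →18(W) only, which is W, so L
n=20: →19(L), so W
n=21: →7(L), so W
n=22: →11(L), so W
n=23: →22(W) only, which is W, so L
n=24: →23(L), so W
n=25: →24(W) only, which is W, so L
n=26: →13(L), so W
n=27: →9(L), so W
From 27, the L positions reachable in one move are: 9.

Move to 9.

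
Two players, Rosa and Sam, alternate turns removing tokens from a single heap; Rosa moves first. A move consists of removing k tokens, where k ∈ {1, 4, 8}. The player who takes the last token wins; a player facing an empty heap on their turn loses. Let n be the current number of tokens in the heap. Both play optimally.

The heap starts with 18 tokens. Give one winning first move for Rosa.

Remove 1, leaving 17.

Build the W/L table. Terminal = L. A non-terminal position is W if it has a move to some L; otherwise it is L.
n=0: no move → L
n=1: can move to 0, which is L ⇒ W
n=2: the only move is to 1(W), a W ⇒ L
n=3: can move to 2, which is L ⇒ W
n=4: can move to 0, which is L ⇒ W
n=5: moves to 4(W), 1(W); every one is W ⇒ L
n=6: can move to 5, which is L ⇒ W
n=7: moves to 6(W), 3(W); every one is W ⇒ L
n=8: can move to 7, which is L ⇒ W
n=9: can move to 5, which is L ⇒ W
n=10: can move to 2, which is L ⇒ W
n=11: can move to 7, which is L ⇒ W
n=12: moves to 11(W), 8(W), 4(W); every one is W ⇒ L
n=13: can move to 12, which is L ⇒ W
n=14: moves to 13(W), 10(W), 6(W); every one is W ⇒ L
n=15: can move to 14, which is L ⇒ W
n=16: can move to 12, which is L ⇒ W
n=17: moves to 16(W), 13(W), 9(W); every one is W ⇒ L
n=18: can move to 17, which is L ⇒ W
From 18, the L positions reachable in one move are: 17, 14. Any move reaching one of these is winning.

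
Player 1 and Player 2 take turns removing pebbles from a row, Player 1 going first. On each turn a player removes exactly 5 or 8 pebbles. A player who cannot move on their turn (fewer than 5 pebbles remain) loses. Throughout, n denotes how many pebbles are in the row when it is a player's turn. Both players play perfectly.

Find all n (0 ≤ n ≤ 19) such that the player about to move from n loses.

Use the standard recursion: the mover loses at a terminal position; elsewhere, the mover wins exactly when some move hands the opponent an L position.
n=0: no move → L
n=1: no move → L
n=2: no move → L
n=3: no move → L
n=4: no move → L
n=5: reaches L-position 0 → W
n=6: reaches L-position 1 → W
n=7: reaches L-position 2 → W
n=8: reaches L-position 3 → W
n=9: reaches L-position 4 → W
n=10: reaches L-position 2 → W
n=11: reaches L-position 3 → W
n=12: reaches L-position 4 → W
n=13: only reaches 8(W), 5(W), all W → L
n=14: only reaches 9(W), 6(W), all W → L
n=15: only reaches 10(W), 7(W), all W → L
n=16: only reaches 11(W), 8(W), all W → L
n=17: only reaches 12(W), 9(W), all W → L
n=18: reaches L-position 13 → W
n=19: reaches L-position 14 → W
The losing starting values of n are exactly the entries labelled L in this table (10 of them).

0, 1, 2, 3, 4, 13, 14, 15, 16, 17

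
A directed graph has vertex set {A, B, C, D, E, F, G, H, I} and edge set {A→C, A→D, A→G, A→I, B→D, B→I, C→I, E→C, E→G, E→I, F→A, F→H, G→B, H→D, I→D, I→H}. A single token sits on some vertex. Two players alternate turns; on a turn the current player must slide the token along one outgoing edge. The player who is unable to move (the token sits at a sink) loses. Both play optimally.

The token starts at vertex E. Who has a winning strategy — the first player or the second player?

Work bottom-up. With no move the player to move loses. Otherwise the position is W if at least one move leads to an L position for the opponent, and L if every move leads to a W.
Every edge goes from a vertex to one that appears earlier in the order D, H, I, B, G, C, A, F, E, so processing vertices in that order labels each vertex after all of its successors.
D: no outgoing edge → L
H: reaches L-position D → W
I: reaches L-position D → W
B: reaches L-position D → W
G: only reaches B(W), which is W → L
C: only reaches I(W), which is W → L
A: reaches L-position C → W
F: only reaches A(W), H(W), all W → L
E: reaches L-position C → W
The starting position E is W: the player to move should move to C, handing over an L position.

The first player wins.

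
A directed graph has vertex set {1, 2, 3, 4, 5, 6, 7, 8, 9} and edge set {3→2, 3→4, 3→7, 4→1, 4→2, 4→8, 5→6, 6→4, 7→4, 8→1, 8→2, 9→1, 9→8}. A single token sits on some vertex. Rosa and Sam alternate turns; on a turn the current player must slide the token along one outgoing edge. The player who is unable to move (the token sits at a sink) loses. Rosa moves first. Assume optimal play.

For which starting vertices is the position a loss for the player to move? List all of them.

Compute win/loss labels from the base case upward. A position with no move is L. Any other position is W if it can reach an L in one move, else L.
Every edge goes from a vertex to one that appears earlier in the order 1, 2, 8, 4, 9, 7, 3, 6, 5, so processing vertices in that order labels each vertex after all of its successors.
1: no outgoing edge → L
2: no outgoing edge → L
8: W (go to 2, an L position)
4: W (go to 2, an L position)
9: W (go to 1, an L position)
7: L (sole option 4(W) is W)
3: W (go to 7, an L position)
6: L (sole option 4(W) is W)
5: W (go to 6, an L position)
The losing starting vertices are exactly the entries labelled L in this table (4 of them).

1, 2, 6, 7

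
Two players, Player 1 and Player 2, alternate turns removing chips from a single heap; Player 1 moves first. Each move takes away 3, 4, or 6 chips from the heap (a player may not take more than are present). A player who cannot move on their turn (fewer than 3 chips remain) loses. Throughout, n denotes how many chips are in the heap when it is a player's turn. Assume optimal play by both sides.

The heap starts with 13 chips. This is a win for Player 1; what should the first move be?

Use the standard recursion: the mover loses at a terminal position; elsewhere, the mover wins exactly when some move hands the opponent an L position.
n=0: no move → L
n=1: no move → L
n=2: no move → L
n=3: W (go to 0, an L position)
n=4: W (go to 1, an L position)
n=5: W (go to 2, an L position)
n=6: W (go to 2, an L position)
n=7: W (go to 1, an L position)
n=8: W (go to 2, an L position)
n=9: L (options 6(W), 5(W), 3(W) are all W)
n=10: L (options 7(W), 6(W), 4(W) are all W)
n=11: L (options 8(W), 7(W), 5(W) are all W)
n=12: W (go to 9, an L position)
n=13: W (go to 10, an L position)
From 13, the L positions reachable in one move are: 10, 9. Any move reaching one of these is winning.

Remove 3, leaving 10.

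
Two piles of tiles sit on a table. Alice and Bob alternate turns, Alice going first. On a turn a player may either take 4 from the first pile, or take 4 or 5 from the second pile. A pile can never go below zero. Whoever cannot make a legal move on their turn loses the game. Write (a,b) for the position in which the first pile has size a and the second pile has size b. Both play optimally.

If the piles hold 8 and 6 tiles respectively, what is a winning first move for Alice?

Work bottom-up. With no move the player to move loses. Otherwise the position is W if at least one move leads to an L position for the opponent, and L if every move leads to a W.
No move ever increases a pile, so every position that can arise here has a ≤ 8 and b ≤ 6; it is enough to label the cells with 0 ≤ a ≤ 8 and 0 ≤ b ≤ 6.
Every move lowers a or b (never raises either), so fill the grid row by row in increasing a, and left to right within a row: each cell's successors are then already labelled.
      b=0  b=1  b=2  b=3  b=4  b=5  b=6
a=0:    L    L    L    L    W    W    W
a=1:    L    L    L    L    W    W    W
a=2:    L    L    L    L    W    W    W
a=3:    L    L    L    L    W    W    W
a=4:    W    W    W    W    L    L    L
a=5:    W    W    W    W    L    L    L
a=6:    W    W    W    W    L    L    L
a=7:    W    W    W    W    L    L    L
a=8:    L    L    L    L    W    W    W
Cells with no legal move (terminal, hence L): (0,0), (0,1), (0,2), (0,3), (1,0), (1,1), (1,2), (1,3), (2,0), (2,1), (2,2), (2,3), (3,0), (3,1), (3,2), (3,3).
The remaining L cells, each justified by listing all of its moves:
(4,4): L (options (0,4)(W), (4,0)(W) are all W)
(4,5): L (options (0,5)(W), (4,1)(W), (4,0)(W) are all W)
(4,6): L (options (0,6)(W), (4,2)(W), (4,1)(W) are all W)
(5,4): L (options (1,4)(W), (5,0)(W) are all W)
(5,5): L (options (1,5)(W), (5,1)(W), (5,0)(W) are all W)
(5,6): L (options (1,6)(W), (5,2)(W), (5,1)(W) are all W)
(6,4): L (options (2,4)(W), (6,0)(W) are all W)
(6,5): L (options (2,5)(W), (6,1)(W), (6,0)(W) are all W)
(6,6): L (options (2,6)(W), (6,2)(W), (6,1)(W) are all W)
(7,4): L (options (3,4)(W), (7,0)(W) are all W)
(7,5): L (options (3,5)(W), (7,1)(W), (7,0)(W) are all W)
(7,6): L (options (3,6)(W), (7,2)(W), (7,1)(W) are all W)
(8,0): L (sole option (4,0)(W) is W)
(8,1): L (sole option (4,1)(W) is W)
(8,2): L (sole option (4,2)(W) is W)
(8,3): L (sole option (4,3)(W) is W)
Every other cell has at least one move into one of the L cells above, so it is W.
From (8,6), the L positions reachable in one move are: (4,6), (8,2), (8,1). Any move reaching one of these is winning.

Move to (4,6).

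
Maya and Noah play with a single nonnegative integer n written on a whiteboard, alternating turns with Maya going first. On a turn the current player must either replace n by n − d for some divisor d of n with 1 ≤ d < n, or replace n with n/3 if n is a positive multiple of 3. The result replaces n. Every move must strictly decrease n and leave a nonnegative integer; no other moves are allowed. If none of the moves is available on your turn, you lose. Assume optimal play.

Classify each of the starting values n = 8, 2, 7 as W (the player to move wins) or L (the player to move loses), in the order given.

Build the W/L table. Terminal = L. A non-terminal position is W if it has a move to some L; otherwise it is L.
n=0: no move → L
n=1: no move → L
n=2: W (go to 1, an L position)
n=3: W (go to 1, an L position)
n=4: L (options 2(W), 3(W) are all W)
n=5: W (go to 4, an L position)
n=6: W (go to 4, an L position)
n=7: L (sole option 6(W) is W)
n=8: W (go to 4, an L position)

8: W, 2: W, 7: L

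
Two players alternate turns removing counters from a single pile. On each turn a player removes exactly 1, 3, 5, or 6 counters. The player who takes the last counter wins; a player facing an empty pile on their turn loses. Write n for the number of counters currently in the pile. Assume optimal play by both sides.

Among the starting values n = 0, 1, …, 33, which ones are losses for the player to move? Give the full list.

Compute win/loss labels from the base case upward. A position with no move is L. Any other position is W if it can reach an L in one move, else L.
n=0: no move → L
n=1: →0(L), so W
n=2: →1(W) only, which is W, so L
n=3: →2(L), so W
n=4: →3(W), 1(W) — all W, so L
n=5: →4(L), so W
n=6: →0(L), so W
n=7: →4(L), so W
n=8: →2(L), so W
n=9: →4(L), so W
n=10: →4(L), so W
n=11: →10(W), 8(W), 6(W), 5(W) — all W, so L
n=12: →11(L), so W
n=13: →12(W), 10(W), 8(W), 7(W) — all W, so L
n=14: →13(L), so W
n=15: →14(W), 12(W), 10(W), 9(W) — all W, so L
n=16: →15(L), so W
n=17: →11(L), so W
n=18: →15(L), so W
n=19: →13(L), so W
n=20: →15(L), so W
n=21: →15(L), so W
n=22: →21(W), 19(W), 17(W), 16(W) — all W, so L
n=23: →22(L), so W
n=24: →23(W), 21(W), 19(W), 18(W) — all W, so L
n=25: →24(L), so W
n=26: →25(W), 23(W), 21(W), 20(W) — all W, so L
n=27: →26(L), so W
n=28: →22(L), so W
n=29: →26(L), so W
n=30: →24(L), so W
n=31: →26(L), so W
n=32: →26(L), so W
n=33: →32(W), 30(W), 28(W), 27(W) — all W, so L
The losing starting values of n are exactly the entries labelled L in this table (10 of them).

0, 2, 4, 11, 13, 15, 22, 24, 26, 33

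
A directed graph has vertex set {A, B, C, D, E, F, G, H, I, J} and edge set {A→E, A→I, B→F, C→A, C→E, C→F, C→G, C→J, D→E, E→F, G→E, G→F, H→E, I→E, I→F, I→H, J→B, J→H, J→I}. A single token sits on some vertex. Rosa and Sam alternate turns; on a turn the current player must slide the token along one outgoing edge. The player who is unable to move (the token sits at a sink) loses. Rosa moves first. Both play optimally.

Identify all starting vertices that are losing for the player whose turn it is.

A, D, F, H

Work bottom-up. With no move the player to move loses. Otherwise the position is W if at least one move leads to an L position for the opponent, and L if every move leads to a W.
Every edge goes from a vertex to one that appears earlier in the order F, E, H, I, A, B, J, G, C, D, so processing vertices in that order labels each vertex after all of its successors.
F: no outgoing edge → L
E: can move to F, which is L ⇒ W
H: the only move is to E(W), a W ⇒ L
I: can move to H, which is L ⇒ W
A: moves to I(W), E(W); every one is W ⇒ L
B: can move to F, which is L ⇒ W
J: can move to H, which is L ⇒ W
G: can move to F, which is L ⇒ W
C: can move to A, which is L ⇒ W
D: the only move is to E(W), a W ⇒ L
Reading off the rows marked L gives the requested list; there are 4 such vertices.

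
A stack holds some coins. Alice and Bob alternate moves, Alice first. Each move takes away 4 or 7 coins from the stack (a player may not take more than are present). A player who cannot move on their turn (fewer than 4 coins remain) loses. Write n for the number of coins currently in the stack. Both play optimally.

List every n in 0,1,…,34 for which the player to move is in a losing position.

0, 1, 2, 3, 11, 12, 13, 14, 22, 23, 24, 25, 33, 34

Compute win/loss labels from the base case upward. A position with no move is L. Any other position is W if it can reach an L in one move, else L.
n=0: no move → L
n=1: no move → L
n=2: no move → L
n=3: no move → L
n=4: W (go to 0, an L position)
n=5: W (go to 1, an L position)
n=6: W (go to 2, an L position)
n=7: W (go to 3, an L position)
n=8: W (go to 1, an L position)
n=9: W (go to 2, an L position)
n=10: W (go to 3, an L position)
n=11: L (options 7(W), 4(W) are all W)
n=12: L (options 8(W), 5(W) are all W)
n=13: L (options 9(W), 6(W) are all W)
n=14: L (options 10(W), 7(W) are all W)
n=15: W (go to 11, an L position)
n=16: W (go to 12, an L position)
n=17: W (go to 13, an L position)
n=18: W (go to 14, an L position)
n=19: W (go to 12, an L position)
n=20: W (go to 13, an L position)
n=21: W (go to 14, an L position)
n=22: L (options 18(W), 15(W) are all W)
n=23: L (options 19(W), 16(W) are all W)
n=24: L (options 20(W), 17(W) are all W)
n=25: L (options 21(W), 18(W) are all W)
n=26: W (go to 22, an L position)
n=27: W (go to 23, an L position)
n=28: W (go to 24, an L position)
n=29: W (go to 25, an L position)
n=30: W (go to 23, an L position)
n=31: W (go to 24, an L position)
n=32: W (go to 25, an L position)
n=33: L (options 29(W), 26(W) are all W)
n=34: L (options 30(W), 27(W) are all W)
Reading off the rows marked L gives the requested list; there are 14 such values of n.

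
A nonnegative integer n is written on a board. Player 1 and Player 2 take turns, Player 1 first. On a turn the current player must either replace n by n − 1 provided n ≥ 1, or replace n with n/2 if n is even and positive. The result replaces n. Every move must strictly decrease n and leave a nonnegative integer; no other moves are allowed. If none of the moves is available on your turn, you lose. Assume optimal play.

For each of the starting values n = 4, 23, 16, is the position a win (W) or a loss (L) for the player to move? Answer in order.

Use the standard recursion: the mover loses at a terminal position; elsewhere, the mover wins exactly when some move hands the opponent an L position.
n=0: no move → L
n=1: W (go to 0, an L position)
n=2: L (sole option 1(W) is W)
n=3: W (go to 2, an L position)
n=4: W (go to 2, an L position)
n=5: L (sole option 4(W) is W)
n=6: W (go to 5, an L position)
n=7: L (sole option 6(W) is W)
n=8: W (go to 7, an L position)
n=9: L (sole option 8(W) is W)
n=10: W (go to 5, an L position)
n=11: L (sole option 10(W) is W)
n=12: W (go to 11, an L position)
n=13: L (sole option 12(W) is W)
n=14: W (go to 7, an L position)
n=15: L (sole option 14(W) is W)
n=16: W (go to 15, an L position)
n=17: L (sole option 16(W) is W)
n=18: W (go to 9, an L position)
n=19: L (sole option 18(W) is W)
n=20: W (go to 19, an L position)
n=21: L (sole option 20(W) is W)
n=22: W (go to 11, an L position)
n=23: L (sole option 22(W) is W)

4: W, 23: L, 16: W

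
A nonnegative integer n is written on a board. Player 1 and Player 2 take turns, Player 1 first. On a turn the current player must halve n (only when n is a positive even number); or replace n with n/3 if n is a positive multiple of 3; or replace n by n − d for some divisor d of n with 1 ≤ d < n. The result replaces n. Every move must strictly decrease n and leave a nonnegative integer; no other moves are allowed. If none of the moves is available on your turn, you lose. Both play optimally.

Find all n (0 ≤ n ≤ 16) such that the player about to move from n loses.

0, 1, 4, 7, 9, 11, 13, 15

Use the standard recursion: the mover loses at a terminal position; elsewhere, the mover wins exactly when some move hands the opponent an L position.
n=0: no move → L
n=1: no move → L
n=2: →1(L), so W
n=3: →1(L), so W
n=4: →2(W), 3(W) — all W, so L
n=5: →4(L), so W
n=6: →4(L), so W
n=7: →6(W) only, which is W, so L
n=8: →4(L), so W
n=9: →3(W), 6(W), 8(W) — all W, so L
n=10: →9(L), so W
n=11: →10(W) only, which is W, so L
n=12: →4(L), so W
n=13: →12(W) only, which is W, so L
n=14: →7(L), so W
n=15: →5(W), 10(W), 12(W), 14(W) — all W, so L
n=16: →15(L), so W
The losing starting values of n are exactly the entries labelled L in this table (8 of them).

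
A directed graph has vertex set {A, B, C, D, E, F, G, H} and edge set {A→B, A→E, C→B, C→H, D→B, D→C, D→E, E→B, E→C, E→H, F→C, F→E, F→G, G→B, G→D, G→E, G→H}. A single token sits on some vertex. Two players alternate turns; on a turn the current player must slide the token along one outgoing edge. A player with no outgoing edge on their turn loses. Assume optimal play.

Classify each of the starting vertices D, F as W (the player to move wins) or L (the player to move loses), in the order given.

Use the standard recursion: the mover loses at a terminal position; elsewhere, the mover wins exactly when some move hands the opponent an L position.
Every edge goes from a vertex to one that appears earlier in the order H, B, C, E, D, G, A, F, so processing vertices in that order labels each vertex after all of its successors.
H: no outgoing edge → L
B: no outgoing edge → L
C: →B(L), so W
E: →B(L), so W
D: →B(L), so W
G: →B(L), so W
A: →B(L), so W
F: →G(W), E(W), C(W) — all W, so L

D: W, F: L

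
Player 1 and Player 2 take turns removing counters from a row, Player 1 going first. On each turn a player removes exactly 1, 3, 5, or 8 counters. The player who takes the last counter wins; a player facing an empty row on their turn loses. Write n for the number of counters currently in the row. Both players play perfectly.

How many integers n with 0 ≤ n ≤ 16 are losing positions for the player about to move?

6

Positions with no move are L. A position that does have a move is losing for the player to move precisely when every available move leads to a winning position for the opponent. Fill in the labels:
n=0: no move → L
n=1: can move to 0, which is L ⇒ W
n=2: the only move is to 1(W), a W ⇒ L
n=3: can move to 2, which is L ⇒ W
n=4: moves to 3(W), 1(W); every one is W ⇒ L
n=5: can move to 4, which is L ⇒ W
n=6: moves to 5(W), 3(W), 1(W); every one is W ⇒ L
n=7: can move to 6, which is L ⇒ W
n=8: can move to 0, which is L ⇒ W
n=9: can move to 6, which is L ⇒ W
n=10: can move to 2, which is L ⇒ W
n=11: can move to 6, which is L ⇒ W
n=12: can move to 4, which is L ⇒ W
n=13: moves to 12(W), 10(W), 8(W), 5(W); every one is W ⇒ L
n=14: can move to 13, which is L ⇒ W
n=15: moves to 14(W), 12(W), 10(W), 7(W); every one is W ⇒ L
n=16: can move to 15, which is L ⇒ W
L entries with 0 ≤ n ≤ 16: n = 0, 2, 4, 6, 13, 15; that makes 6.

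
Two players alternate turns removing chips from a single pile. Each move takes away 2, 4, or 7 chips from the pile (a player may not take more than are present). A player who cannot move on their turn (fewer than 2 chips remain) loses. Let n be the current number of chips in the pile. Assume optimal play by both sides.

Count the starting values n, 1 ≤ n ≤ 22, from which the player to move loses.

7

Classify positions by backward induction: terminal positions (no move available) are L. From any other position, the mover wins iff some move reaches an L.
n=0: no move → L
n=1: no move → L
n=2: →0(L), so W
n=3: →1(L), so W
n=4: →0(L), so W
n=5: →1(L), so W
n=6: →4(W), 2(W) — all W, so L
n=7: →0(L), so W
n=8: →6(L), so W
n=9: →7(W), 5(W), 2(W) — all W, so L
n=10: →6(L), so W
n=11: →9(L), so W
n=12: →10(W), 8(W), 5(W) — all W, so L
n=13: →9(L), so W
n=14: →12(L), so W
n=15: →13(W), 11(W), 8(W) — all W, so L
n=16: →12(L), so W
n=17: →15(L), so W
n=18: →16(W), 14(W), 11(W) — all W, so L
n=19: →15(L), so W
n=20: →18(L), so W
n=21: →19(W), 17(W), 14(W) — all W, so L
n=22: →18(L), so W
L entries with 1 ≤ n ≤ 22 (n=0 is outside the asked range and is not counted): n = 1, 6, 9, 12, 15, 18, 21; that makes 7.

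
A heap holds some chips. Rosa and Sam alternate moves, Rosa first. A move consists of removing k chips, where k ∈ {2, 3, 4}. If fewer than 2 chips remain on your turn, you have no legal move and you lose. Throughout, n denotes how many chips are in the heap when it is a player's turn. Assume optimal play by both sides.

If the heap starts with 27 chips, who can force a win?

Classify positions by backward induction: terminal positions (no move available) are L. From any other position, the mover wins iff some move reaches an L.
n=0: no move → L
n=1: no move → L
n=2: →0(L), so W
n=3: →1(L), so W
n=4: →1(L), so W
n=5: →1(L), so W
n=6: →4(W), 3(W), 2(W) — all W, so L
n=7: →5(W), 4(W), 3(W) — all W, so L
n=8: →6(L), so W
n=9: →7(L), so W
n=10: →7(L), so W
n=11: →7(L), so W
n=12: →10(W), 9(W), 8(W) — all W, so L
n=13: →11(W), 10(W), 9(W) — all W, so L
n=14: →12(L), so W
n=15: →13(L), so W
n=16: →13(L), so W
n=17: →13(L), so W
n=18: →16(W), 15(W), 14(W) — all W, so L
n=19: →17(W), 16(W), 15(W) — all W, so L
n=20: →18(L), so W
n=21: →19(L), so W
n=22: →19(L), so W
n=23: →19(L), so W
n=24: →22(W), 21(W), 20(W) — all W, so L
n=25: →23(W), 22(W), 21(W) — all W, so L
n=26: →24(L), so W
n=27: →25(L), so W
From 27 Rosa can remove 2, leaving 25, reaching an L position.

Rosa wins.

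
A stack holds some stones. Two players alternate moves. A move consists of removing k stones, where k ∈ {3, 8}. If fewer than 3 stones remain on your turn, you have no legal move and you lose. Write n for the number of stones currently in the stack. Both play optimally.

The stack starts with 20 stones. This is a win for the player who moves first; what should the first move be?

Remove 3, leaving 17.

Work bottom-up. With no move the player to move loses. Otherwise the position is W if at least one move leads to an L position for the opponent, and L if every move leads to a W.
n=0: no move → L
n=1: no move → L
n=2: no move → L
n=3: reaches L-position 0 → W
n=4: reaches L-position 1 → W
n=5: reaches L-position 2 → W
n=6: only reaches 3(W), which is W → L
n=7: only reaches 4(W), which is W → L
n=8: reaches L-position 0 → W
n=9: reaches L-position 6 → W
n=10: reaches L-position 7 → W
n=11: only reaches 8(W), 3(W), all W → L
n=12: only reaches 9(W), 4(W), all W → L
n=13: only reaches 10(W), 5(W), all W → L
n=14: reaches L-position 11 → W
n=15: reaches L-position 12 → W
n=16: reaches L-position 13 → W
n=17: only reaches 14(W), 9(W), all W → L
n=18: only reaches 15(W), 10(W), all W → L
n=19: reaches L-position 11 → W
n=20: reaches L-position 17 → W
From 20, the L positions reachable in one move are: 17, 12. Any move reaching one of these is winning.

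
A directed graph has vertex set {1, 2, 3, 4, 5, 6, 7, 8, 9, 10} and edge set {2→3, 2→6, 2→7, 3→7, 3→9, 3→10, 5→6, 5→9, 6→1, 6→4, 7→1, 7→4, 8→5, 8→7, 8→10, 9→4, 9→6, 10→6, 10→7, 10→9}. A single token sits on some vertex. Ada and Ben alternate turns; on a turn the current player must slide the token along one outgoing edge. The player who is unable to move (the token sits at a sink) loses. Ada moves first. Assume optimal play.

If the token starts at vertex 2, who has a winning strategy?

Label each position W (a win for the player to move) or L (a loss). A position with no legal move is L; any other position is W exactly when some move reaches an L, and L when every move reaches a W.
Every edge goes from a vertex to one that appears earlier in the order 4, 1, 6, 9, 7, 5, 10, 3, 8, 2, so processing vertices in that order labels each vertex after all of its successors.
4: no outgoing edge → L
1: no outgoing edge → L
6: can move to 1, which is L ⇒ W
9: can move to 4, which is L ⇒ W
7: can move to 1, which is L ⇒ W
5: moves to 9(W), 6(W); every one is W ⇒ L
10: moves to 7(W), 9(W), 6(W); every one is W ⇒ L
3: can move to 10, which is L ⇒ W
8: can move to 10, which is L ⇒ W
2: moves to 3(W), 7(W), 6(W); every one is W ⇒ L
The starting position 2 is L: whatever Ada does, the opponent receives a W position.

Ben wins.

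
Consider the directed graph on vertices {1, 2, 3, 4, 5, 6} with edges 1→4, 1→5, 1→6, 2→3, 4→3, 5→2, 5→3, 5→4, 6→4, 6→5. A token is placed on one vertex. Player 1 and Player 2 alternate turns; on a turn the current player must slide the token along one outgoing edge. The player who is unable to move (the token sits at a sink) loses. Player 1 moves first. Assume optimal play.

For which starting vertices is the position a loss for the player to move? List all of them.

Build the W/L table. Terminal = L. A non-terminal position is W if it has a move to some L; otherwise it is L.
Every edge goes from a vertex to one that appears earlier in the order 3, 4, 2, 5, 6, 1, so processing vertices in that order labels each vertex after all of its successors.
3: no outgoing edge → L
4: W (go to 3, an L position)
2: W (go to 3, an L position)
5: W (go to 3, an L position)
6: L (options 5(W), 4(W) are all W)
1: W (go to 6, an L position)
The losing starting vertices are exactly the entries labelled L in this table (2 of them).

3, 6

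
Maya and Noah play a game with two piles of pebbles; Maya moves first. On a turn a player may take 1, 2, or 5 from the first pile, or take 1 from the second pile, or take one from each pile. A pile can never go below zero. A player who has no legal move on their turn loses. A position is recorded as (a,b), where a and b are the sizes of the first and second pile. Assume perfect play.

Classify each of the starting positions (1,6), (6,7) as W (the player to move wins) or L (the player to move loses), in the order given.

Use the standard recursion: the mover loses at a terminal position; elsewhere, the mover wins exactly when some move hands the opponent an L position.
No move ever increases a pile, so every position that can arise here has a ≤ 6 and b ≤ 7; it is enough to label the cells with 0 ≤ a ≤ 6 and 0 ≤ b ≤ 7.
Every move lowers a or b (never raises either), so fill the grid row by row in increasing a, and left to right within a row: each cell's successors are then already labelled.
      b=0  b=1  b=2  b=3  b=4  b=5  b=6  b=7
a=0:    L    W    L    W    L    W    L    W
a=1:    W    W    W    W    W    W    W    W
a=2:    W    L    W    L    W    L    W    L
a=3:    L    W    W    W    W    W    W    W
a=4:    W    W    L    W    L    W    L    W
a=5:    W    L    W    W    W    W    W    W
a=6:    L    W    W    L    W    L    W    L
Cells with no legal move (terminal, hence L): (0,0).
The remaining L cells, each justified by listing all of its moves:
(0,2): only reaches (0,1)(W), which is W → L
(0,4): only reaches (0,3)(W), which is W → L
(0,6): only reaches (0,5)(W), which is W → L
(2,1): only reaches (1,1)(W), (0,1)(W), (2,0)(W), (1,0)(W), all W → L
(2,3): only reaches (1,3)(W), (0,3)(W), (2,2)(W), (1,2)(W), all W → L
(2,5): only reaches (1,5)(W), (0,5)(W), (2,4)(W), (1,4)(W), all W → L
(2,7): only reaches (1,7)(W), (0,7)(W), (2,6)(W), (1,6)(W), all W → L
(3,0): only reaches (2,0)(W), (1,0)(W), all W → L
(4,2): only reaches (3,2)(W), (2,2)(W), (4,1)(W), (3,1)(W), all W → L
(4,4): only reaches (3,4)(W), (2,4)(W), (4,3)(W), (3,3)(W), all W → L
(4,6): only reaches (3,6)(W), (2,6)(W), (4,5)(W), (3,5)(W), all W → L
(5,1): only reaches (4,1)(W), (3,1)(W), (0,1)(W), (5,0)(W), (4,0)(W), all W → L
(6,0): only reaches (5,0)(W), (4,0)(W), (1,0)(W), all W → L
(6,3): only reaches (5,3)(W), (4,3)(W), (1,3)(W), (6,2)(W), (5,2)(W), all W → L
(6,5): only reaches (5,5)(W), (4,5)(W), (1,5)(W), (6,4)(W), (5,4)(W), all W → L
(6,7): only reaches (5,7)(W), (4,7)(W), (1,7)(W), (6,6)(W), (5,6)(W), all W → L
Every other cell has at least one move into one of the L cells above, so it is W.
(1,6): the move to (0,6) reaches an L cell, so W
(6,7): one of the L cells justified above, so L

(1,6): W, (6,7): L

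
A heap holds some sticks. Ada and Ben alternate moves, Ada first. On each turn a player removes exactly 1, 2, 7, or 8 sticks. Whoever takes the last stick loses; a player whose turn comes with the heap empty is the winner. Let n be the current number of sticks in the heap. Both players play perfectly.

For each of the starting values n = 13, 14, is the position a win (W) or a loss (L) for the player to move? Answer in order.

Compute win/loss labels from the base case upward. A position with no move is W. Any other position is W if it can reach an L in one move, else L.
n=0: no move; the opponent has just taken the last stick and therefore loses → W
n=1: only reaches 0(W), which is W → L
n=2: reaches L-position 1 → W
n=3: reaches L-position 1 → W
n=4: only reaches 3(W), 2(W), all W → L
n=5: reaches L-position 4 → W
n=6: reaches L-position 4 → W
n=7: only reaches 6(W), 5(W), 0(W), all W → L
n=8: reaches L-position 7 → W
n=9: reaches L-position 7 → W
n=10: only reaches 9(W), 8(W), 3(W), 2(W), all W → L
n=11: reaches L-position 10 → W
n=12: reaches L-position 10 → W
n=13: only reaches 12(W), 11(W), 6(W), 5(W), all W → L
n=14: reaches L-position 13 → W

13: L, 14: W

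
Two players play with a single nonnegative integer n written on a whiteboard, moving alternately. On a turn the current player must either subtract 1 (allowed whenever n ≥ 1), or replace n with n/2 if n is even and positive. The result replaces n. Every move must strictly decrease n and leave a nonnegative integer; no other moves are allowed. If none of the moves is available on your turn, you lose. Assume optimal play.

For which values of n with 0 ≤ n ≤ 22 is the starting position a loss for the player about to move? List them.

0, 2, 5, 7, 9, 11, 13, 15, 17, 19, 21

Classify positions by backward induction: terminal positions (no move available) are L. From any other position, the mover wins iff some move reaches an L.
n=0: no move → L
n=1: →0(L), so W
n=2: →1(W) only, which is W, so L
n=3: →2(L), so W
n=4: →2(L), so W
n=5: →4(W) only, which is W, so L
n=6: →5(L), so W
n=7: →6(W) only, which is W, so L
n=8: →7(L), so W
n=9: →8(W) only, which is W, so L
n=10: →5(L), so W
n=11: →10(W) only, which is W, so L
n=12: →11(L), so W
n=13: →12(W) only, which is W, so L
n=14: →7(L), so W
n=15: →14(W) only, which is W, so L
n=16: →15(L), so W
n=17: →16(W) only, which is W, so L
n=18: →9(L), so W
n=19: →18(W) only, which is W, so L
n=20: →19(L), so W
n=21: →20(W) only, which is W, so L
n=22: →11(L), so W
Reading off the rows marked L gives the requested list; there are 11 such values of n.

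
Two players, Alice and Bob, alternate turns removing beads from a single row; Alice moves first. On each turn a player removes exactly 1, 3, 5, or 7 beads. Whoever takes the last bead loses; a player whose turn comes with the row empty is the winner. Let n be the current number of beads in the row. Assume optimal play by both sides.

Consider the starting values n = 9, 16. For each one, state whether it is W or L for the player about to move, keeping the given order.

Positions with no move are W. A position that does have a move is losing for the player to move precisely when every available move leads to a winning position for the opponent. Fill in the labels:
n=0: no move; the opponent has just taken the last bead and therefore loses → W
n=1: the only move is to 0(W), a W ⇒ L
n=2: can move to 1, which is L ⇒ W
n=3: moves to 2(W), 0(W); every one is W ⇒ L
n=4: can move to 3, which is L ⇒ W
n=5: moves to 4(W), 2(W), 0(W); every one is W ⇒ L
n=6: can move to 5, which is L ⇒ W
n=7: moves to 6(W), 4(W), 2(W), 0(W); every one is W ⇒ L
n=8: can move to 7, which is L ⇒ W
n=9: moves to 8(W), 6(W), 4(W), 2(W); every one is W ⇒ L
n=10: can move to 9, which is L ⇒ W
n=11: moves to 10(W), 8(W), 6(W), 4(W); every one is W ⇒ L
n=12: can move to 11, which is L ⇒ W
n=13: moves to 12(W), 10(W), 8(W), 6(W); every one is W ⇒ L
n=14: can move to 13, which is L ⇒ W
n=15: moves to 14(W), 12(W), 10(W), 8(W); every one is W ⇒ L
n=16: can move to 15, which is L ⇒ W

9: L, 16: W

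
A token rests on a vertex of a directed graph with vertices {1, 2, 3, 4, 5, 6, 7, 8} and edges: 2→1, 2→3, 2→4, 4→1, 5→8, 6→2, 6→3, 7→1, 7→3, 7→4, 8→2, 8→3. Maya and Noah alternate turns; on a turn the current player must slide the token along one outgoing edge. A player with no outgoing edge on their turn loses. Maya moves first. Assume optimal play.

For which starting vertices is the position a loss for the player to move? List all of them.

Compute win/loss labels from the base case upward. A position with no move is L. Any other position is W if it can reach an L in one move, else L.
Every edge goes from a vertex to one that appears earlier in the order 1, 3, 4, 2, 8, 6, 5, 7, so processing vertices in that order labels each vertex after all of its successors.
1: no outgoing edge → L
3: no outgoing edge → L
4: can move to 1, which is L ⇒ W
2: can move to 3, which is L ⇒ W
8: can move to 3, which is L ⇒ W
6: can move to 3, which is L ⇒ W
5: the only move is to 8(W), a W ⇒ L
7: can move to 3, which is L ⇒ W
Reading off the rows marked L gives the requested list; there are 3 such vertices.

1, 3, 5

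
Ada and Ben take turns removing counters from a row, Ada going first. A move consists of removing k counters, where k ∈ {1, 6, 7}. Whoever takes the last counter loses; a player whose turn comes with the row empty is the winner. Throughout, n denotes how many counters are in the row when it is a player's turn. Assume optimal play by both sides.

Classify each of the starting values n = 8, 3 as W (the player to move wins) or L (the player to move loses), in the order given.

8: W, 3: L

Classify positions by backward induction: terminal positions (no move available) are W. From any other position, the mover wins iff some move reaches an L.
n=0: no move; the opponent has just taken the last counter and therefore loses → W
n=1: the only move is to 0(W), a W ⇒ L
n=2: can move to 1, which is L ⇒ W
n=3: the only move is to 2(W), a W ⇒ L
n=4: can move to 3, which is L ⇒ W
n=5: the only move is to 4(W), a W ⇒ L
n=6: can move to 5, which is L ⇒ W
n=7: can move to 1, which is L ⇒ W
n=8: can move to 1, which is L ⇒ W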